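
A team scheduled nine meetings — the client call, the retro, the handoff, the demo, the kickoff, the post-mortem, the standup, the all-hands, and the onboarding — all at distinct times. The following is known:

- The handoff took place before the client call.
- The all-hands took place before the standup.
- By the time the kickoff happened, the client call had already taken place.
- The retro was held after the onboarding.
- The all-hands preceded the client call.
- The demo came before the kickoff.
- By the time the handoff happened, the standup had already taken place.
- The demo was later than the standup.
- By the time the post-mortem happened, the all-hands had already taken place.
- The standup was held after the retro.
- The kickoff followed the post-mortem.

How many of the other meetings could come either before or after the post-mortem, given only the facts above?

Forced before the post-mortem: the all-hands; forced after the post-mortem: the kickoff.
That leaves the client call, the demo, the handoff, the onboarding, the retro, and the standup with no forced order relative to the post-mortem — 6.

6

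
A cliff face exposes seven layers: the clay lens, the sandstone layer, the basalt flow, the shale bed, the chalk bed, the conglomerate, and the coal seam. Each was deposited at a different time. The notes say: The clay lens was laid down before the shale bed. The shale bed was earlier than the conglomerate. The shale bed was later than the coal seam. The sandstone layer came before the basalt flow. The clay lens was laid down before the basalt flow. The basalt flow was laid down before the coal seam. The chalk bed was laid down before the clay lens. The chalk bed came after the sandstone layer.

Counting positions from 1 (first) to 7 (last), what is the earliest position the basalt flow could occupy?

4

The chalk bed, the clay lens, and the sandstone layer must all come before the basalt flow — 3 forced predecessors.
Nothing else is forced ahead of the basalt flow, so its earliest slot is position 3 + 1 = 4.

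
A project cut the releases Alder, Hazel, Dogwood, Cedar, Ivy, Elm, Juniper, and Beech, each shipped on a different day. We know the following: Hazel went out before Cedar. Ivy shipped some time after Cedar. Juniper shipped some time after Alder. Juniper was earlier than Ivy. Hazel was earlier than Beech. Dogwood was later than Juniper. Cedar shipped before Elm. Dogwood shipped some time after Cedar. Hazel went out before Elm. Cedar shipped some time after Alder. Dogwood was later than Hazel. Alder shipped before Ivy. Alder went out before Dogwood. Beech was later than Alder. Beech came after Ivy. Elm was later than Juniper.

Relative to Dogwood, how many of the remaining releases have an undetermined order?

3

Forced before Dogwood: Alder, Cedar, Hazel, and Juniper.
That leaves Beech, Elm, and Ivy with no forced order relative to Dogwood — 3.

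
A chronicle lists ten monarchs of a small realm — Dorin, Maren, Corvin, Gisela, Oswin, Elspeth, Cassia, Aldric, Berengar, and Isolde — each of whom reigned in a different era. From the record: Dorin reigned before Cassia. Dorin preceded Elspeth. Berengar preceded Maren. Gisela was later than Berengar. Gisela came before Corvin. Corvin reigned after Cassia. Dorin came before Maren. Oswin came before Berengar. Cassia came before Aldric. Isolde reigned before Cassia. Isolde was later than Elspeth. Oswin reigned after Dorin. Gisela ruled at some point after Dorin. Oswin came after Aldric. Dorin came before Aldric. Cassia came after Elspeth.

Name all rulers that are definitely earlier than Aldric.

Directly stated before Aldric: Cassia and Dorin.
Elspeth reaches Aldric via Elspeth → Cassia → Aldric.
Isolde reaches Aldric via Isolde → Cassia → Aldric.
No chain forces Oswin (or any of the others) ahead of Aldric.

Cassia, Dorin, Elspeth, Isolde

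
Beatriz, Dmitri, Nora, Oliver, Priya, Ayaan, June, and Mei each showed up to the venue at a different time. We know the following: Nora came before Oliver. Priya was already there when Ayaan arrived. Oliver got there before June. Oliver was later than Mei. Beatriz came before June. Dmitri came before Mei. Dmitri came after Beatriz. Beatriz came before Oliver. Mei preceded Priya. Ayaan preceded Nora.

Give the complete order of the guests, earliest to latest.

Beatriz, Dmitri, Mei, Priya, Ayaan, Nora, Oliver, June

The constraints fix every adjacent pair, so only one ordering works:
Beatriz → Dmitri → Mei → Priya → Ayaan → Nora → Oliver → June.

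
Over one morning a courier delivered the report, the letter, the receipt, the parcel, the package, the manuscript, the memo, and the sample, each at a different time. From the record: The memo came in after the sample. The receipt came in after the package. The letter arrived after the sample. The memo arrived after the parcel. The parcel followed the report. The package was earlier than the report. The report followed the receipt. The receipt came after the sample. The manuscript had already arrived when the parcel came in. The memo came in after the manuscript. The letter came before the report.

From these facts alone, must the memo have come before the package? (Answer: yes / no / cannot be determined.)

Tracing the constraints gives the package → the report → the parcel → the memo, so the package must come before the memo.
That means the memo cannot be before the package.

no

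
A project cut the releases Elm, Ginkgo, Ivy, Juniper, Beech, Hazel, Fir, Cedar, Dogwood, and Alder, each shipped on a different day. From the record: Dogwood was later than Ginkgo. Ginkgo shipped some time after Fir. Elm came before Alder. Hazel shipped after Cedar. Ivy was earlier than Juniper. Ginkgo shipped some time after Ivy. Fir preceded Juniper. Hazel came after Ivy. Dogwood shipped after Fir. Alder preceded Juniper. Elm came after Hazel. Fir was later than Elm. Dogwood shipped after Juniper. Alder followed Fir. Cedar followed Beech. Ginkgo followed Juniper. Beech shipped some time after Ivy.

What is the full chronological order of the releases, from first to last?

The constraints fix every adjacent pair, so only one ordering works:
Ivy → Beech → Cedar → Hazel → Elm → Fir → Alder → Juniper → Ginkgo → Dogwood.

Ivy, Beech, Cedar, Hazel, Elm, Fir, Alder, Juniper, Ginkgo, Dogwood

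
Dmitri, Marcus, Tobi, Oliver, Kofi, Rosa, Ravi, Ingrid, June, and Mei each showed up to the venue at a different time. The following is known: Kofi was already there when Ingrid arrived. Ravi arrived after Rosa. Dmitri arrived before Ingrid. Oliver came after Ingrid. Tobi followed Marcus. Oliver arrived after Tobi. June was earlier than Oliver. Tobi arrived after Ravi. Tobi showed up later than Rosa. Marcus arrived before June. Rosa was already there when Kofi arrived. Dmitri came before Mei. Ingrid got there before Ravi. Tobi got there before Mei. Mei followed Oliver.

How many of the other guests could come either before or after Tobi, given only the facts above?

1

Forced before Tobi: Dmitri, Ingrid, Kofi, Marcus, Ravi, and Rosa; forced after Tobi: Mei and Oliver.
That leaves June with no forced order relative to Tobi — 1.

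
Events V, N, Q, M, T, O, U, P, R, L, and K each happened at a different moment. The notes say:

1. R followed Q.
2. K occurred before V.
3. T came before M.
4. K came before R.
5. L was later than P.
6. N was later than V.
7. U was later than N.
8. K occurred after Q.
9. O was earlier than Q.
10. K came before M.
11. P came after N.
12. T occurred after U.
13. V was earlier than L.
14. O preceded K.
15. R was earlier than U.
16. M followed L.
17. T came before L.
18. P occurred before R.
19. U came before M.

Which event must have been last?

Every other event has a chain of constraints placing it before M, so M is last.

M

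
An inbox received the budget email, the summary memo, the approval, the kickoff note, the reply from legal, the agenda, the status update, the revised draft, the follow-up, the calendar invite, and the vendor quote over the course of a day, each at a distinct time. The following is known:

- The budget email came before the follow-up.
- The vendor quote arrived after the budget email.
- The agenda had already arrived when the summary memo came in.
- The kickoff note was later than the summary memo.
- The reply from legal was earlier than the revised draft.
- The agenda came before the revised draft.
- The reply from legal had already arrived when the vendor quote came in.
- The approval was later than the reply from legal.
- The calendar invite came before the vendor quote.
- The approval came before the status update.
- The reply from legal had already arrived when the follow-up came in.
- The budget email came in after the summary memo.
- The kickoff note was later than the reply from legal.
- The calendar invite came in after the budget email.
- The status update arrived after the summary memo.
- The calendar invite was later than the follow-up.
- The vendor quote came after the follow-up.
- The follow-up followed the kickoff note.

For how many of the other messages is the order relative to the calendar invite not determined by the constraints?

3

Forced before the calendar invite: the agenda, the budget email, the follow-up, the kickoff note, the reply from legal, and the summary memo; forced after the calendar invite: the vendor quote.
That leaves the approval, the revised draft, and the status update with no forced order relative to the calendar invite — 3.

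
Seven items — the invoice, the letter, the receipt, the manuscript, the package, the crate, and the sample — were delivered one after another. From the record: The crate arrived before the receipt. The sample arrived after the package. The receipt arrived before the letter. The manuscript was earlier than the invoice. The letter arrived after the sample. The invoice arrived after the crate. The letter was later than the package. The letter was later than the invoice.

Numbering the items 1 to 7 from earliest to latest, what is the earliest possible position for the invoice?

3

The crate and the manuscript must both come before the invoice — 2 forced predecessors.
Nothing else is forced ahead of the invoice, so its earliest slot is position 2 + 1 = 3.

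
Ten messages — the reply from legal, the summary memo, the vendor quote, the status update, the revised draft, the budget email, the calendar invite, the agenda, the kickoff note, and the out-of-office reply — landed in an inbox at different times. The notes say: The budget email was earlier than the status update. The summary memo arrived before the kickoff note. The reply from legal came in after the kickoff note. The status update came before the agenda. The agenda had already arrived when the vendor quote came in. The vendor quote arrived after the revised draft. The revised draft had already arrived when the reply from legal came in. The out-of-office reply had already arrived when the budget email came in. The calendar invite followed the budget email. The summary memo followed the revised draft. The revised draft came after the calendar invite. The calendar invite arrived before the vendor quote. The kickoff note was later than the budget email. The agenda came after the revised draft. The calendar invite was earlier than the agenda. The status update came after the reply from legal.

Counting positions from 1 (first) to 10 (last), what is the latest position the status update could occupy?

The status update must come before the agenda and the vendor quote — 2 messages forced after it.
Everything else can be placed before the status update in some valid order, so the status update can sit as late as position 10 − 2 = 8.

8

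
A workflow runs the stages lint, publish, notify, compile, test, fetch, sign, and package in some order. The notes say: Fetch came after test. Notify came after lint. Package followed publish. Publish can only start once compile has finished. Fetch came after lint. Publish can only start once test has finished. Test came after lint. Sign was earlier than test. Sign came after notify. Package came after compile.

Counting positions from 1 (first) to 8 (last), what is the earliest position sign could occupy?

Lint and notify must both come before sign — 2 forced predecessors.
Nothing else is forced ahead of sign, so its earliest slot is position 2 + 1 = 3.

3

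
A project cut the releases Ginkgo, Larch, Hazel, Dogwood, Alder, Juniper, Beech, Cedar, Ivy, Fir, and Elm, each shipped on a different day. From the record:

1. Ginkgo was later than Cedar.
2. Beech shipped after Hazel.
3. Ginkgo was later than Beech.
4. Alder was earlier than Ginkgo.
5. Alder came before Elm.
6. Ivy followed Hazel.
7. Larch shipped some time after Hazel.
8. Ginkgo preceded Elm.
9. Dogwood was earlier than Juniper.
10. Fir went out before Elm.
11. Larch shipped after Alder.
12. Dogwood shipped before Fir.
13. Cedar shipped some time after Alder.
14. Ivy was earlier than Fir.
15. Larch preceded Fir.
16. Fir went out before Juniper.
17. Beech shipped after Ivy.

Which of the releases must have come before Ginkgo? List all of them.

Directly stated before Ginkgo: Alder, Beech, and Cedar.
Hazel reaches Ginkgo via Hazel → Beech → Ginkgo.
Ivy reaches Ginkgo via Ivy → Beech → Ginkgo.
No chain forces Larch (or any of the others) ahead of Ginkgo.

Alder, Beech, Cedar, Hazel, Ivy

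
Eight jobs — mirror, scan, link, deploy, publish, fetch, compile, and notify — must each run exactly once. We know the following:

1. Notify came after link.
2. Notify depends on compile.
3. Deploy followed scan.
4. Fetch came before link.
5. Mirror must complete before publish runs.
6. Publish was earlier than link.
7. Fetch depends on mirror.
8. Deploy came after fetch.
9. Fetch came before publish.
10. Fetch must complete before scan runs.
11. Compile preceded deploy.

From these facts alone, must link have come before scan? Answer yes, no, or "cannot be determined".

cannot be determined

No chain of stated constraints runs from link to scan, and none runs from scan to link either.
So the relative order of link and scan is not fixed by the given facts.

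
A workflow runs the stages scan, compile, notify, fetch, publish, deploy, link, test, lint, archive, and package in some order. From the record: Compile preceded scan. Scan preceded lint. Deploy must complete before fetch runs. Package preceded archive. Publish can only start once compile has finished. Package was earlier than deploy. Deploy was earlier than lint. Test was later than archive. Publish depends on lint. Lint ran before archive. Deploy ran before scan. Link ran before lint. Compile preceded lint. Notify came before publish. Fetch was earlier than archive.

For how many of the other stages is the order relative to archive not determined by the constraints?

Forced before archive: compile, deploy, fetch, link, lint, package, and scan; forced after archive: test.
That leaves notify and publish with no forced order relative to archive — 2.

2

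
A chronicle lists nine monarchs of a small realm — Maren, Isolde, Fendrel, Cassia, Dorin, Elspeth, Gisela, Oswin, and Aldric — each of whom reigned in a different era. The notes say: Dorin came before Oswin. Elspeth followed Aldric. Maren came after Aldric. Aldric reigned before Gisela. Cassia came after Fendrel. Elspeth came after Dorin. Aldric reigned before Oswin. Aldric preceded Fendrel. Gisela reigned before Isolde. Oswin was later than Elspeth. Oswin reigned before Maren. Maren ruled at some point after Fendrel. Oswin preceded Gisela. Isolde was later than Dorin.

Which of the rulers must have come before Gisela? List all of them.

Aldric, Dorin, Elspeth, Oswin

Directly stated before Gisela: Aldric and Oswin.
Dorin reaches Gisela via Dorin → Oswin → Gisela.
Elspeth reaches Gisela via Elspeth → Oswin → Gisela.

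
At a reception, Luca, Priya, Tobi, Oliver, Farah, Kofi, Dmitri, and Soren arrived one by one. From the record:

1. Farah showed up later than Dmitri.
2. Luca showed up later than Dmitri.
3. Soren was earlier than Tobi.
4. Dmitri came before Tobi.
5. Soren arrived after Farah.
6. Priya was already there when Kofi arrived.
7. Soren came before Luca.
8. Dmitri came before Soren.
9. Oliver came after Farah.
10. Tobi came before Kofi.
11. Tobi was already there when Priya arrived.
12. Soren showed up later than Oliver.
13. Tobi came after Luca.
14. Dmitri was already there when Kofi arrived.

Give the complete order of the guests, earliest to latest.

The constraints fix every adjacent pair, so only one ordering works:
Dmitri → Farah → Oliver → Soren → Luca → Tobi → Priya → Kofi.

Dmitri, Farah, Oliver, Soren, Luca, Tobi, Priya, Kofi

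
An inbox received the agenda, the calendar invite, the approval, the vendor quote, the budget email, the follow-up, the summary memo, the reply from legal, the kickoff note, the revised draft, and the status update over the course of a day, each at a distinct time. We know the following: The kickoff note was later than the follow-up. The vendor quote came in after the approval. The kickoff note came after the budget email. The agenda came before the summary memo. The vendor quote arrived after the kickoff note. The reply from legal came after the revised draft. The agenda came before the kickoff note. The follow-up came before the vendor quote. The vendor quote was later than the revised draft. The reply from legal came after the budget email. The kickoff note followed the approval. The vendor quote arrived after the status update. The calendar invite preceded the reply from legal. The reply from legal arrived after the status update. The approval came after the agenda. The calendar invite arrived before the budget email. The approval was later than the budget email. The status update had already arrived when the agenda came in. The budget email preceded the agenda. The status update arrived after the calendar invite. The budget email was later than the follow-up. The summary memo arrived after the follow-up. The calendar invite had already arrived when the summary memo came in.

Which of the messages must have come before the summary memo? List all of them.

Directly stated before the summary memo: the agenda, the calendar invite, and the follow-up.
The budget email reaches the summary memo via the budget email → the agenda → the summary memo.
The status update reaches the summary memo via the status update → the agenda → the summary memo.

the agenda, the budget email, the calendar invite, the follow-up, the status update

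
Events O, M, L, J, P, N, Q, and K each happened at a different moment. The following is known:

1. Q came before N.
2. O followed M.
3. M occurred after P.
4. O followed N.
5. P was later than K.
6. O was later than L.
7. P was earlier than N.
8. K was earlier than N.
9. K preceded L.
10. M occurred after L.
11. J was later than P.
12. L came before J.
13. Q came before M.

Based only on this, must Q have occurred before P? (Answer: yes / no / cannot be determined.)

No chain of stated constraints runs from Q to P, and none runs from P to Q either.
So the relative order of Q and P is not fixed by the given facts.

cannot be determined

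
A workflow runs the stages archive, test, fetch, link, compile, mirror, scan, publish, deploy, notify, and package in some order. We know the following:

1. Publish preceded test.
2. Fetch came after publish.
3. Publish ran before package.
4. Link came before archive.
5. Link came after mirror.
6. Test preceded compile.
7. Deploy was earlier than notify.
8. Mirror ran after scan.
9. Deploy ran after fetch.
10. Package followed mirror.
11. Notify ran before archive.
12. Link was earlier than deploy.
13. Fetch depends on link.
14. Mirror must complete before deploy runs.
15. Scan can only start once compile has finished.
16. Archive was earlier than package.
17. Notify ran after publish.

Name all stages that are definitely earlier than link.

compile, mirror, publish, scan, test

Directly stated before link: mirror.
Compile reaches link via compile → scan → mirror → link.
Publish reaches link via publish → test → compile → scan → mirror → link.
Scan reaches link via scan → mirror → link.
Likewise test reaches link by chaining the stated constraints.
No chain forces package (or any of the others) ahead of link.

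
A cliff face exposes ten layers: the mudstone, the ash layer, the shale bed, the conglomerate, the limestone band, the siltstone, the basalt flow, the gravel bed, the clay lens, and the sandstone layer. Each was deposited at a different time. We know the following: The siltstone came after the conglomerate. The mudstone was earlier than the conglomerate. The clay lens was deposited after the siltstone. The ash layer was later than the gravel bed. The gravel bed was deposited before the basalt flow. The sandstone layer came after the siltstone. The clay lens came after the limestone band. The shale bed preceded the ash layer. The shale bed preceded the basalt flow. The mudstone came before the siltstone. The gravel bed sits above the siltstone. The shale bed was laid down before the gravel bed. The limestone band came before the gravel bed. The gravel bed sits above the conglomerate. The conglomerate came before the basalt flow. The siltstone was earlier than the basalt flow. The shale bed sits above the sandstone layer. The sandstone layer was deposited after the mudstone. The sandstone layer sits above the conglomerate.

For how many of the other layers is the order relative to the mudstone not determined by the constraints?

1

Forced after the mudstone: the ash layer, the basalt flow, the clay lens, the conglomerate, the gravel bed, the sandstone layer, the shale bed, and the siltstone.
That leaves the limestone band with no forced order relative to the mudstone — 1.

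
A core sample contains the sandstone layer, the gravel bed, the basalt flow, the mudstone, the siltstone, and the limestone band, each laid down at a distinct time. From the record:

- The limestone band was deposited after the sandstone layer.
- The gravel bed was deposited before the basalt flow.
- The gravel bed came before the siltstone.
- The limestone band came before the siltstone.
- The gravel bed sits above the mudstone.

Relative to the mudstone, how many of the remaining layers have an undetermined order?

Forced after the mudstone: the basalt flow, the gravel bed, and the siltstone.
That leaves the limestone band and the sandstone layer with no forced order relative to the mudstone — 2.

2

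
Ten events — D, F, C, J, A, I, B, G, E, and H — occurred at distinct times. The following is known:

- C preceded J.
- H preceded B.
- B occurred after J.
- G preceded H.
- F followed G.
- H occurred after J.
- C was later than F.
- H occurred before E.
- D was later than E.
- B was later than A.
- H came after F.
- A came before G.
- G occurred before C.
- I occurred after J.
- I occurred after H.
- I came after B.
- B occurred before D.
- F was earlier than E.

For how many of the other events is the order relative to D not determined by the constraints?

Forced before D: A, B, C, E, F, G, H, and J.
That leaves I with no forced order relative to D — 1.

1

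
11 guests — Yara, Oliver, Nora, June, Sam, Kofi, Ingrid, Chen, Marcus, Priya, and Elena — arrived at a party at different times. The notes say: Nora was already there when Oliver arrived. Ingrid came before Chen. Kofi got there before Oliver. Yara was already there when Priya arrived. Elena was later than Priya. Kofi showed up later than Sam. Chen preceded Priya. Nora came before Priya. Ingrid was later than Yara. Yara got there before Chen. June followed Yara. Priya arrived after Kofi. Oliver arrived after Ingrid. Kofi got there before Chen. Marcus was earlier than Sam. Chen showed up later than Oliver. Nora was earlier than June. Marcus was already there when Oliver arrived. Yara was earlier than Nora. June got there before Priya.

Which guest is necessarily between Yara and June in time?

Tracing the constraints gives Yara → Nora → June, so Nora sits after Yara and before June.
No other guest is forced both after Yara and before June.

Nora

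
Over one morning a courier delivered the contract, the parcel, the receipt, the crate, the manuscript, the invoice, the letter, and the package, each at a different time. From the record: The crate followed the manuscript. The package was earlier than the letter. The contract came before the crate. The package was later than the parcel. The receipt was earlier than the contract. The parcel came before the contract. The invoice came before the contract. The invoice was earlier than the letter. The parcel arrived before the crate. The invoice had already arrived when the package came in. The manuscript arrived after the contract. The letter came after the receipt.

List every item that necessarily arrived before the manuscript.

the contract, the invoice, the parcel, the receipt

Directly stated before the manuscript: the contract.
The invoice reaches the manuscript via the invoice → the contract → the manuscript.
The parcel reaches the manuscript via the parcel → the contract → the manuscript.
The receipt reaches the manuscript via the receipt → the contract → the manuscript.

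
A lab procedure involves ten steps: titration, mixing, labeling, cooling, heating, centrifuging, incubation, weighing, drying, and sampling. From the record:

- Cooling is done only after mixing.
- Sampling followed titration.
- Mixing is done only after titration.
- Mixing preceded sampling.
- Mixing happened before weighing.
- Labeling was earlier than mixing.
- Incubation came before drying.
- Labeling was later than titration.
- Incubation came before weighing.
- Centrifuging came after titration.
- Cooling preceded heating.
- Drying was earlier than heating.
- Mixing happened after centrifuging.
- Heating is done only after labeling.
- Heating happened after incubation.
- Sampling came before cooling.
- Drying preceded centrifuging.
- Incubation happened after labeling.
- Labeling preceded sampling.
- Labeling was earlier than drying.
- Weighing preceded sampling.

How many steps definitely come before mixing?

5

Directly stated before mixing: centrifuging, labeling, and titration.
Drying reaches mixing via drying → centrifuging → mixing.
Incubation reaches mixing via incubation → drying → centrifuging → mixing.
No chain forces sampling (or any of the others) ahead of mixing.
That's centrifuging, drying, incubation, labeling, and titration — 5 in all.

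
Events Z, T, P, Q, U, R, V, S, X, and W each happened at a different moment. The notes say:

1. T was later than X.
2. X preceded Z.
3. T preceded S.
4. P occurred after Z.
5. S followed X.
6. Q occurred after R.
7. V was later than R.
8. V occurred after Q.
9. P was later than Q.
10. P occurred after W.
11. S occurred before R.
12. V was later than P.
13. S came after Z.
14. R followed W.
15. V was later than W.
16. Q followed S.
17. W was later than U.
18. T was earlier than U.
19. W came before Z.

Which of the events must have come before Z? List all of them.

T, U, W, X

Directly stated before Z: W and X.
T reaches Z via T → U → W → Z.
U reaches Z via U → W → Z.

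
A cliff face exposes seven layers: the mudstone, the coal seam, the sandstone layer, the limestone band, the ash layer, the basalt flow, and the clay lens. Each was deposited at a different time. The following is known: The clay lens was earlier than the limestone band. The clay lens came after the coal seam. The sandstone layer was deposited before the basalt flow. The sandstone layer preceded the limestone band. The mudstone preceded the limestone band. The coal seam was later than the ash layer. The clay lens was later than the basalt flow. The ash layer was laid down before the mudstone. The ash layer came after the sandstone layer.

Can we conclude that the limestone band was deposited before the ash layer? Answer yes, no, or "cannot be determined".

no

Tracing the constraints gives the ash layer → the mudstone → the limestone band, so the ash layer must come before the limestone band.
That means the limestone band cannot be before the ash layer.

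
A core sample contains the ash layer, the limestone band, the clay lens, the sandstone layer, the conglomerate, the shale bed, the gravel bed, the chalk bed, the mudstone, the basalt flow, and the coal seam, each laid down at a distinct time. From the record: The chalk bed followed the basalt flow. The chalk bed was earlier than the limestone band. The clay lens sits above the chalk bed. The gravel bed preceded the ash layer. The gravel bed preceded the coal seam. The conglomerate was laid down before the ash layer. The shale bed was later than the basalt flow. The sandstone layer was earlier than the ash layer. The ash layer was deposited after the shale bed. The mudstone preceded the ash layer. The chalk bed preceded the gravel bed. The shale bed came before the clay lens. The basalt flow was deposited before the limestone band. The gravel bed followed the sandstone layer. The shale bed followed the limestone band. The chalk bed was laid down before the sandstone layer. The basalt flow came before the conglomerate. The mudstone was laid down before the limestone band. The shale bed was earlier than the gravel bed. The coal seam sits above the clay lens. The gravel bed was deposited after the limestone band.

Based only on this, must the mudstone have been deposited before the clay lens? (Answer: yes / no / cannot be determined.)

yes

Chain the constraints: the mudstone → the limestone band → the shale bed → the clay lens. Each link is directly stated, so the mudstone comes before the clay lens.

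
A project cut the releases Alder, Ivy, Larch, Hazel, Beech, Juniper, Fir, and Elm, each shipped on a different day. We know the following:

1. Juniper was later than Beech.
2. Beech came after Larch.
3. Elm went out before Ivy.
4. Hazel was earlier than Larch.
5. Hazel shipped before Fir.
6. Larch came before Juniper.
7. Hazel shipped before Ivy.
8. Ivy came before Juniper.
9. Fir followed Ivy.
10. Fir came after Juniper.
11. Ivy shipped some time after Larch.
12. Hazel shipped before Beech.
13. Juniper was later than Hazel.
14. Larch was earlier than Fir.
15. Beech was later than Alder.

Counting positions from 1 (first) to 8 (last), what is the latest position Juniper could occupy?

7

Juniper must come before Fir — 1 release forced after it.
Everything else can be placed before Juniper in some valid order, so Juniper can sit as late as position 8 − 1 = 7.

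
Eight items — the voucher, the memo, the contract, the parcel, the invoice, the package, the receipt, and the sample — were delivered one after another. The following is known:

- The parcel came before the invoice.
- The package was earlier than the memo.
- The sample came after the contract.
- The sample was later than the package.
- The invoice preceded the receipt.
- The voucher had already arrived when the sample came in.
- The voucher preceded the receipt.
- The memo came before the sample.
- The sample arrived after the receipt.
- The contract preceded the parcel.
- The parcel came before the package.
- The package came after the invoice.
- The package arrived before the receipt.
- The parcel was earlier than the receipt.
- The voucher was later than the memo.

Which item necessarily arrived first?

the contract

The contract has a chain of constraints placing it before every other item, so the contract must be first.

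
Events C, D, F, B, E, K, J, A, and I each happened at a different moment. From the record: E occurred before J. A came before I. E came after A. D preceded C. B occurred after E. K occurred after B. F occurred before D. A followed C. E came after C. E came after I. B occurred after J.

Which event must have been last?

K

Every other event has a chain of constraints placing it before K, so K is last.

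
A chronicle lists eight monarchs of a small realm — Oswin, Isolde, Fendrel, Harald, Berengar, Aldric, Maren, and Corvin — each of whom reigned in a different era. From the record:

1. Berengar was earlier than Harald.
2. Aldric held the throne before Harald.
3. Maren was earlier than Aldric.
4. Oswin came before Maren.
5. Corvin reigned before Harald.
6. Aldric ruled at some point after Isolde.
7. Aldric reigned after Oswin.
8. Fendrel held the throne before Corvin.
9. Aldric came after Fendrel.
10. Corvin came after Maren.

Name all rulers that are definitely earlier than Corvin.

Directly stated before Corvin: Fendrel and Maren.
Oswin reaches Corvin via Oswin → Maren → Corvin.

Fendrel, Maren, Oswin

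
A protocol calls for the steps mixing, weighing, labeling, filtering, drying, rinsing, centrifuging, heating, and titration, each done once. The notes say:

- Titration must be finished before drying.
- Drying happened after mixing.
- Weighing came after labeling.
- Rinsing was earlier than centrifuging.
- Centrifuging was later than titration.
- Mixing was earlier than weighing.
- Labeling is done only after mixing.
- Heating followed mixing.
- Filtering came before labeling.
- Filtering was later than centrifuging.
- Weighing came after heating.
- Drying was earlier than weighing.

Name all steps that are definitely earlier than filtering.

centrifuging, rinsing, titration

Directly stated before filtering: centrifuging.
Rinsing reaches filtering via rinsing → centrifuging → filtering.
Titration reaches filtering via titration → centrifuging → filtering.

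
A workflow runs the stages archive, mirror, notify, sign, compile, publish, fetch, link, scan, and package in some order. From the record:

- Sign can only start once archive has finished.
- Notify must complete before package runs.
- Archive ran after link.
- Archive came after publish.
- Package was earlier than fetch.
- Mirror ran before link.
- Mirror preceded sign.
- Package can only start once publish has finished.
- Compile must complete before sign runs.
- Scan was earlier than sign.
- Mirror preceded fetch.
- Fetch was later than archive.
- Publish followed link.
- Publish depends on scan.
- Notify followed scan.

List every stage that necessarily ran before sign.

archive, compile, link, mirror, publish, scan

Directly stated before sign: archive, compile, mirror, and scan.
Link reaches sign via link → archive → sign.
Publish reaches sign via publish → archive → sign.
No chain forces package (or any of the others) ahead of sign.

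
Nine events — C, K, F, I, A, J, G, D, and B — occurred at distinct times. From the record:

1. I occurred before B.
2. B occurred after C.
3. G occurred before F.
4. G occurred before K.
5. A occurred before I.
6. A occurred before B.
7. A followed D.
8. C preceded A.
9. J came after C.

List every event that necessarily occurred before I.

Directly stated before I: A.
C reaches I via C → A → I.
D reaches I via D → A → I.
No chain forces K (or any of the others) ahead of I.

A, C, D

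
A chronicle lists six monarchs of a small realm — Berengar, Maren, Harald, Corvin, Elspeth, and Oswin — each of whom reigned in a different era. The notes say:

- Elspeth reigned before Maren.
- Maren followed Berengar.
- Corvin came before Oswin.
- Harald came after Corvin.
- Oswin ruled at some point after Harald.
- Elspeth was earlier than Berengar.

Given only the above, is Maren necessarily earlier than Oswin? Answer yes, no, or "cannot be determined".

No chain of stated constraints runs from Maren to Oswin, and none runs from Oswin to Maren either.
So the relative order of Maren and Oswin is not fixed by the given facts.

cannot be determined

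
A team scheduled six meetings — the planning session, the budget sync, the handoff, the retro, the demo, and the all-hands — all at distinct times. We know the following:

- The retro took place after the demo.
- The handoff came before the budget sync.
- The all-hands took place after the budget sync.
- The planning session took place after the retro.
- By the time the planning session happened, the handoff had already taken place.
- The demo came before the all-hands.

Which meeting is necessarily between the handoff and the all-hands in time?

Tracing the constraints gives the handoff → the budget sync → the all-hands, so the budget sync sits after the handoff and before the all-hands.
No other meeting is forced both after the handoff and before the all-hands.

the budget sync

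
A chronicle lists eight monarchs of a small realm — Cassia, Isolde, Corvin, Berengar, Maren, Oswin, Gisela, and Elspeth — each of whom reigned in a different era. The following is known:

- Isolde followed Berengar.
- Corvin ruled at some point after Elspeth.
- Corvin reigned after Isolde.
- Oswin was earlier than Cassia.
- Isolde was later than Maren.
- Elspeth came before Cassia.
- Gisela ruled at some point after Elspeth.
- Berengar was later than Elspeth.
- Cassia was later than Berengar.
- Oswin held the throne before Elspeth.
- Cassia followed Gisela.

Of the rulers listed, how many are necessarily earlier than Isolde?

Directly stated before Isolde: Berengar and Maren.
Elspeth reaches Isolde via Elspeth → Berengar → Isolde.
Oswin reaches Isolde via Oswin → Elspeth → Berengar → Isolde.
That's Berengar, Elspeth, Maren, and Oswin — 4 in all.

4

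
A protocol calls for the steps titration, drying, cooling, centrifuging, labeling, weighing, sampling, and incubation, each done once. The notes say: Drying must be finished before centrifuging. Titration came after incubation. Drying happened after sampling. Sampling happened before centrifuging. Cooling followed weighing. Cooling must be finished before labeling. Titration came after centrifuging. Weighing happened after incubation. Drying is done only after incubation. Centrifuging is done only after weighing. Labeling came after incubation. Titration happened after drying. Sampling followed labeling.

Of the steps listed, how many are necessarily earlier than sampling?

4

Directly stated before sampling: labeling.
Cooling reaches sampling via cooling → labeling → sampling.
Incubation reaches sampling via incubation → labeling → sampling.
Weighing reaches sampling via weighing → cooling → labeling → sampling.
No chain forces titration (or any of the others) ahead of sampling.
That's cooling, incubation, labeling, and weighing — 4 in all.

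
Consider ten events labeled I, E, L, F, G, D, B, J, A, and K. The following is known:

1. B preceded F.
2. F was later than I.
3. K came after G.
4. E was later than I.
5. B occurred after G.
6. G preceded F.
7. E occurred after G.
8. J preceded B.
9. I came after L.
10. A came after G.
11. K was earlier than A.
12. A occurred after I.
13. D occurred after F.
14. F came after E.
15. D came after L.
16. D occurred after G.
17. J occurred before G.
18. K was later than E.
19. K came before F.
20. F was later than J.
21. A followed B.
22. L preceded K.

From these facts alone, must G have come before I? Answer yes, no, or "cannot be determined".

cannot be determined

No chain of stated constraints runs from G to I, and none runs from I to G either.
So the relative order of G and I is not fixed by the given facts.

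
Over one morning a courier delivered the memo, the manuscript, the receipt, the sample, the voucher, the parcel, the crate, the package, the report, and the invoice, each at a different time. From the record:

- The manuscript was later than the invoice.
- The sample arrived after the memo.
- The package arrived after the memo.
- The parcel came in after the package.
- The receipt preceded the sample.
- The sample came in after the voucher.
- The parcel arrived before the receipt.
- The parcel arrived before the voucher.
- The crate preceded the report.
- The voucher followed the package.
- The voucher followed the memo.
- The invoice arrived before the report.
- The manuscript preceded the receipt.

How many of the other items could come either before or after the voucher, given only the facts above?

5

Forced before the voucher: the memo, the package, and the parcel; forced after the voucher: the sample.
That leaves the crate, the invoice, the manuscript, the receipt, and the report with no forced order relative to the voucher — 5.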